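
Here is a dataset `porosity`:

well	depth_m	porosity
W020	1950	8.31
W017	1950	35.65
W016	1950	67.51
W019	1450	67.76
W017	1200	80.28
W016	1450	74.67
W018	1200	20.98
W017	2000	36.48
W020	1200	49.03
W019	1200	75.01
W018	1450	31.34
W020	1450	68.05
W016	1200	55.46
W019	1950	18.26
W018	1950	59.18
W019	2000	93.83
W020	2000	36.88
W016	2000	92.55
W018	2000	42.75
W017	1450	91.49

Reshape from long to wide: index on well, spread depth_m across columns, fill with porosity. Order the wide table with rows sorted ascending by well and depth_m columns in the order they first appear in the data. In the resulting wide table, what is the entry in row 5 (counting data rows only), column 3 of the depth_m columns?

49.03

With rows sorted ascending by well, row 5 is well=W020. depth_m columns in first-appearance order: 1950, 1450, 1200, 2000; column 3 is 1200.
Long rows with well=W020, depth_m=1200: porosity = 49.03.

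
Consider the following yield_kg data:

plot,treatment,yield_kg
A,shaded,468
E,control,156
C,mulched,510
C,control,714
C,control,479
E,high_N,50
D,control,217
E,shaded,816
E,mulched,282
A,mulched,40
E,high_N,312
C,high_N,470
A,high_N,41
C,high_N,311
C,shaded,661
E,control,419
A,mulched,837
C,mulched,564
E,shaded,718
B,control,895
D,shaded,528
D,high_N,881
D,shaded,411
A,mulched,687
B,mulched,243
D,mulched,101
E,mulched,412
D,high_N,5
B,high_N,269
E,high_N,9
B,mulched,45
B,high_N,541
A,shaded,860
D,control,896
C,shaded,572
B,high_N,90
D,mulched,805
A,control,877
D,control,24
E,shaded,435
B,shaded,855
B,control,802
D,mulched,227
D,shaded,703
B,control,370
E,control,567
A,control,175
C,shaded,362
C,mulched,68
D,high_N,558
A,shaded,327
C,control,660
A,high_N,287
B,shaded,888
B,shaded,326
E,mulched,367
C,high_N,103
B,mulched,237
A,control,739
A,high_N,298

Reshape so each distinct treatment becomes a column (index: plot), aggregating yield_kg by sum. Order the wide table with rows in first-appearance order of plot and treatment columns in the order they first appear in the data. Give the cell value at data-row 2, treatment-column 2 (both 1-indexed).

With rows in first-appearance order of plot, row 2 is plot=E. treatment columns in first-appearance order: shaded, control, mulched, high_N; column 2 is control.
Long rows with plot=E, treatment=control: 156 + 419 + 567 = 1142.

1142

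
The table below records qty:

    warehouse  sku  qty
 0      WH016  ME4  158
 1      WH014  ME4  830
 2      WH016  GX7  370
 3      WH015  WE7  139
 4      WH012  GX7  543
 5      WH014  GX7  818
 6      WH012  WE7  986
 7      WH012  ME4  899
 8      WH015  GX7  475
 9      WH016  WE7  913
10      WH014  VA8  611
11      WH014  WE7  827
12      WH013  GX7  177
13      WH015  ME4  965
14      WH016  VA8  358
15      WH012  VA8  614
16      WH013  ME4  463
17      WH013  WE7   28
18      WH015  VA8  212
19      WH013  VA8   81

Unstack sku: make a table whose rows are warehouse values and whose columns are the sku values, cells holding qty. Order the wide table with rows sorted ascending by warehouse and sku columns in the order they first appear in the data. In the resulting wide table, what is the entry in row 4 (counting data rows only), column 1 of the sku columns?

965

With rows sorted ascending by warehouse, row 4 is warehouse=WH015. sku columns in first-appearance order: ME4, GX7, WE7, VA8; column 1 is ME4.
Long rows with warehouse=WH015, sku=ME4: qty = 965.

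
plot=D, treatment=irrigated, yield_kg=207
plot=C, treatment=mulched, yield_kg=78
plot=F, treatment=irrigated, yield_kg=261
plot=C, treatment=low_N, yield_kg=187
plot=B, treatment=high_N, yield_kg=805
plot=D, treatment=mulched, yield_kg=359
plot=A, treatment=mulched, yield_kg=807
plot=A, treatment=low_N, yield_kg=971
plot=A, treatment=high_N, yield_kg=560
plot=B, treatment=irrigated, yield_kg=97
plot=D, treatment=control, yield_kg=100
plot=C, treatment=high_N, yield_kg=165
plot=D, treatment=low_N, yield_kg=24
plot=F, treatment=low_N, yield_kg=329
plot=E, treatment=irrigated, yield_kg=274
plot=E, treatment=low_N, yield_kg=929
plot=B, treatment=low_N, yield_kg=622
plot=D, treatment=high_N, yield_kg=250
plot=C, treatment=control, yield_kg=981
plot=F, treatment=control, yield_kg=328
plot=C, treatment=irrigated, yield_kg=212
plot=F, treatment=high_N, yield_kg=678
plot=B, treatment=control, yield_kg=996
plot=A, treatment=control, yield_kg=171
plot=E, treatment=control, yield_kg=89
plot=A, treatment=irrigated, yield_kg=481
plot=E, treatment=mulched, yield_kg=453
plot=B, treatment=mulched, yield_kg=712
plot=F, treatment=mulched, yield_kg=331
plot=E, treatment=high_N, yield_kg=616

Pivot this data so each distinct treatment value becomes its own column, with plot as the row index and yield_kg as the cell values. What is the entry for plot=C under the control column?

Wide layout: rows indexed by plot, columns are the 5 distinct treatment values (irrigated, mulched, low_N, high_N, control).
Cell (plot=C, treatment=control) draws from the long row where plot=C and treatment=control, which has yield_kg=981.

981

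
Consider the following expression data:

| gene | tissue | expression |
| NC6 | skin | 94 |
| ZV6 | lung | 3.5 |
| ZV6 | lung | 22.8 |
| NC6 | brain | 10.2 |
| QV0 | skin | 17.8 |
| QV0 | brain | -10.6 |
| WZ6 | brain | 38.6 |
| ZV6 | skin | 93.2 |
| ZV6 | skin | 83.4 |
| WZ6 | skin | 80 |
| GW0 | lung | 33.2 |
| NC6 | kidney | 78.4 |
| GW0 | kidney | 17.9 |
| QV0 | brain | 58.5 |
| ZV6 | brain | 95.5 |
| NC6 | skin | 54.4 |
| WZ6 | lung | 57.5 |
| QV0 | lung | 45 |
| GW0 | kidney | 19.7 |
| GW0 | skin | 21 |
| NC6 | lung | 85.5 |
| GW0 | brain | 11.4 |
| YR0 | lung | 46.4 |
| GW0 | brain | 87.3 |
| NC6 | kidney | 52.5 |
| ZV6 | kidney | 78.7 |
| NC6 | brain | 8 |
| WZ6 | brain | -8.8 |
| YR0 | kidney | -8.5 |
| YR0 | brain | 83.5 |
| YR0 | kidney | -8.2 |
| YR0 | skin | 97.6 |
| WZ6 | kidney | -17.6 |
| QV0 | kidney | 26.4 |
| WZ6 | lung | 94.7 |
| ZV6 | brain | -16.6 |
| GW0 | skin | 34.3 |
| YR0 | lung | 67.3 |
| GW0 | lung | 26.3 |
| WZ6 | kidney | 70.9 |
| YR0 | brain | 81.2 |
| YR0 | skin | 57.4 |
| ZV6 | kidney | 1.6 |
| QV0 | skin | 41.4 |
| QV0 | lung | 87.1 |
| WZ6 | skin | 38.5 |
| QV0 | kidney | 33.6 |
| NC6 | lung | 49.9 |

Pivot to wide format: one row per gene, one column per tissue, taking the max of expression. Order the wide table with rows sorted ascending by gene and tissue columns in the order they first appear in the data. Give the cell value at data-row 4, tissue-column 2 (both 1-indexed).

94.7

With rows sorted ascending by gene, row 4 is gene=WZ6. tissue columns in first-appearance order: skin, lung, brain, kidney; column 2 is lung.
Long rows with gene=WZ6, tissue=lung: max(57.5, 94.7) = 94.7.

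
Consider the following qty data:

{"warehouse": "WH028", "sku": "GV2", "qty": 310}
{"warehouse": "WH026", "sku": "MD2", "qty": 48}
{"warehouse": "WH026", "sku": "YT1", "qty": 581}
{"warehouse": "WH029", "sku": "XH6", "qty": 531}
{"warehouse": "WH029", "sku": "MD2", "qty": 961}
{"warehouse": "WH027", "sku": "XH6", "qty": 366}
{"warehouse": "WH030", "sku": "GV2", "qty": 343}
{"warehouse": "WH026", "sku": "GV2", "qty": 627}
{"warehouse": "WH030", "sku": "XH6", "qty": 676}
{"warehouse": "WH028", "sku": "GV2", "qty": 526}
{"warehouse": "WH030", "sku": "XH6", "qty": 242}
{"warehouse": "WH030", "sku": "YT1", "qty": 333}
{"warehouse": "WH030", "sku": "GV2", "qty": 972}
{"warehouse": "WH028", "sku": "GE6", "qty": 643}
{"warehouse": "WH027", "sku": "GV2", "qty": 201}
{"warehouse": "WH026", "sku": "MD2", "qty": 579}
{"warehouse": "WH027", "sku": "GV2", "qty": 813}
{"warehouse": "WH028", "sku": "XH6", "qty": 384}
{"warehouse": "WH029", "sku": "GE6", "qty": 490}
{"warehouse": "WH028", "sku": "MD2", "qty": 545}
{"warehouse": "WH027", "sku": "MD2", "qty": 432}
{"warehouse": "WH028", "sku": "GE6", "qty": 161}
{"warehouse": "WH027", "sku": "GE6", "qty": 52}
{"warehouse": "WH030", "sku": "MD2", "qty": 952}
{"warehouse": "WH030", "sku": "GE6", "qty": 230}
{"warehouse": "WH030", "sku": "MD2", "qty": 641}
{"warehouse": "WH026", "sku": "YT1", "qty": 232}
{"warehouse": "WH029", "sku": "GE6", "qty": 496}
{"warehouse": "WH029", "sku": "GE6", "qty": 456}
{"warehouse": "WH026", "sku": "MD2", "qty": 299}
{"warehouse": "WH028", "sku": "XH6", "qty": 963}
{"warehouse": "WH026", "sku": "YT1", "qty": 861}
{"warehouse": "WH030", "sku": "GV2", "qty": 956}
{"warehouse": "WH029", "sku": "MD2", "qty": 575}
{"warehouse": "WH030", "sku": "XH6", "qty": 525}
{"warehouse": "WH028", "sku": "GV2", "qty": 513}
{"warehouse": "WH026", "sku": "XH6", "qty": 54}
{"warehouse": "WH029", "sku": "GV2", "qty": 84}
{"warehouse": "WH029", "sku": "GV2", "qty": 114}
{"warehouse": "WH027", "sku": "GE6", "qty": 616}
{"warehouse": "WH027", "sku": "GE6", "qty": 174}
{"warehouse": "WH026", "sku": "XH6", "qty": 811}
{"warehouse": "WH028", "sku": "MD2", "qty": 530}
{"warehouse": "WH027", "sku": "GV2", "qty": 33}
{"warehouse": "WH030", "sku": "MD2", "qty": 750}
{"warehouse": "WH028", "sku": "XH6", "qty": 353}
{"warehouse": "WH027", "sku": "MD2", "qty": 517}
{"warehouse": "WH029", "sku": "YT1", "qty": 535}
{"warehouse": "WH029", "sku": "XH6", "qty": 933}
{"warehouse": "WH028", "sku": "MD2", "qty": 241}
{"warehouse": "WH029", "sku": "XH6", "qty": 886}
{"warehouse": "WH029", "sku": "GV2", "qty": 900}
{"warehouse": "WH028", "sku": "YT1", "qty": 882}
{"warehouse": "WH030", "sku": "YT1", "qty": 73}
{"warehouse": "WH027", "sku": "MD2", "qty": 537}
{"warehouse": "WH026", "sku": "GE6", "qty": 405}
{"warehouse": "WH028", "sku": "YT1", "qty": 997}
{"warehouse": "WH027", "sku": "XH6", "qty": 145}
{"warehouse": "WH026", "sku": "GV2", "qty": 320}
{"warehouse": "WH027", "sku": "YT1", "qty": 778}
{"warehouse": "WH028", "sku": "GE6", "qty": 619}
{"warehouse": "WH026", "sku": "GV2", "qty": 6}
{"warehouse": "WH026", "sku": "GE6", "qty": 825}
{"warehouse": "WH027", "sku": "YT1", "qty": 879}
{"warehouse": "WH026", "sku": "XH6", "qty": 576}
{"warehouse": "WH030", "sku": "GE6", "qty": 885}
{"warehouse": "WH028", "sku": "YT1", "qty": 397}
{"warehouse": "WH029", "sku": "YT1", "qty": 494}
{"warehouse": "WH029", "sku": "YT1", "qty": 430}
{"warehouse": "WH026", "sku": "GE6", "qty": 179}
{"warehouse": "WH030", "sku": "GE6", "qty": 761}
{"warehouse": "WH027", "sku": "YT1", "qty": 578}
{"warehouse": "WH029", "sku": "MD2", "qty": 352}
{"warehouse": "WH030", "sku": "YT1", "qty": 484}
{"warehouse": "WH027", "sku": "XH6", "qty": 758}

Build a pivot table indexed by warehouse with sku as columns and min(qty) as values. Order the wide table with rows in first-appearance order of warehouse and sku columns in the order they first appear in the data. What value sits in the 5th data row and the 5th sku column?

With rows in first-appearance order of warehouse, row 5 is warehouse=WH030. sku columns in first-appearance order: GV2, MD2, YT1, XH6, GE6; column 5 is GE6.
Long rows with warehouse=WH030, sku=GE6: min(230, 885, 761) = 230.

230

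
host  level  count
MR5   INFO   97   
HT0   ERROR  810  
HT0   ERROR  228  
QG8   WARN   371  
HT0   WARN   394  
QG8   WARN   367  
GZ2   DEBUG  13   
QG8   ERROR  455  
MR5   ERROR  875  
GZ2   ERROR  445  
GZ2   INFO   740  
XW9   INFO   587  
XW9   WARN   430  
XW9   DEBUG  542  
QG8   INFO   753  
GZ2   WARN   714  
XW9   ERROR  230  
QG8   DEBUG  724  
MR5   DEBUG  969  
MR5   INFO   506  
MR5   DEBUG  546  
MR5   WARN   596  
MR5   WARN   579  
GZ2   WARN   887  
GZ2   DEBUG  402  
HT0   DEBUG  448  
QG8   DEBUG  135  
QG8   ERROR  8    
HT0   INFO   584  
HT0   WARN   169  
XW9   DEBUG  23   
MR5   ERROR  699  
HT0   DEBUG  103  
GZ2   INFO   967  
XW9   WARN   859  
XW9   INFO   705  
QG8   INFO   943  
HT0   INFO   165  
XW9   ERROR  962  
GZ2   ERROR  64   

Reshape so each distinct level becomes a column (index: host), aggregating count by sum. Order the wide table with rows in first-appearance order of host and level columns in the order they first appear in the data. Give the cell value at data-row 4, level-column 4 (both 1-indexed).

With rows in first-appearance order of host, row 4 is host=GZ2. level columns in first-appearance order: INFO, ERROR, WARN, DEBUG; column 4 is DEBUG.
Long rows with host=GZ2, level=DEBUG: 13 + 402 = 415.

415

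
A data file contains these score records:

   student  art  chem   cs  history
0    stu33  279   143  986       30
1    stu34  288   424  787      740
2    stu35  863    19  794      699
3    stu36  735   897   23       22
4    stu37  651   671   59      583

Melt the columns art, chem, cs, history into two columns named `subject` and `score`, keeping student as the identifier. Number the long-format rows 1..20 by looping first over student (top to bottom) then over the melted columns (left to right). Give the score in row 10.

19

20 rows total (5 × 4). Row 10: index ⌊(10-1)/4⌋ = 2 into student → stu35; (10-1) mod 4 = 1 into the melted columns → chem.
So row 10 is (stu35, chem, 19); score = 19.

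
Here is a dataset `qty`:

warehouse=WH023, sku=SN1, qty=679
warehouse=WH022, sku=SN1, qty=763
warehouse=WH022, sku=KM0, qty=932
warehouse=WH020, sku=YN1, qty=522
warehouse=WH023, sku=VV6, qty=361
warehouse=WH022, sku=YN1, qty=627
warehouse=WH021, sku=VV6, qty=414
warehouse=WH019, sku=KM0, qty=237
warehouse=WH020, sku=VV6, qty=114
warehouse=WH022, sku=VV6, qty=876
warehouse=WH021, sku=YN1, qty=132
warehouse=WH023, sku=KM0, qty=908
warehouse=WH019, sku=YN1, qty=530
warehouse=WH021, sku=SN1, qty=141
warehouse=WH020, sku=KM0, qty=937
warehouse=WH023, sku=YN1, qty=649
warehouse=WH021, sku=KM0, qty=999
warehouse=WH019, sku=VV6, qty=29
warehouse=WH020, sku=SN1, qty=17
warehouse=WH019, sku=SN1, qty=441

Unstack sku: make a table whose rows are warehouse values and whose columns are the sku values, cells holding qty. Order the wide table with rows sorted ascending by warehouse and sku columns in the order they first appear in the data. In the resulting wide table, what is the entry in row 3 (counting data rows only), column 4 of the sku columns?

With rows sorted ascending by warehouse, row 3 is warehouse=WH021. sku columns in first-appearance order: SN1, KM0, YN1, VV6; column 4 is VV6.
Long rows with warehouse=WH021, sku=VV6: qty = 414.

414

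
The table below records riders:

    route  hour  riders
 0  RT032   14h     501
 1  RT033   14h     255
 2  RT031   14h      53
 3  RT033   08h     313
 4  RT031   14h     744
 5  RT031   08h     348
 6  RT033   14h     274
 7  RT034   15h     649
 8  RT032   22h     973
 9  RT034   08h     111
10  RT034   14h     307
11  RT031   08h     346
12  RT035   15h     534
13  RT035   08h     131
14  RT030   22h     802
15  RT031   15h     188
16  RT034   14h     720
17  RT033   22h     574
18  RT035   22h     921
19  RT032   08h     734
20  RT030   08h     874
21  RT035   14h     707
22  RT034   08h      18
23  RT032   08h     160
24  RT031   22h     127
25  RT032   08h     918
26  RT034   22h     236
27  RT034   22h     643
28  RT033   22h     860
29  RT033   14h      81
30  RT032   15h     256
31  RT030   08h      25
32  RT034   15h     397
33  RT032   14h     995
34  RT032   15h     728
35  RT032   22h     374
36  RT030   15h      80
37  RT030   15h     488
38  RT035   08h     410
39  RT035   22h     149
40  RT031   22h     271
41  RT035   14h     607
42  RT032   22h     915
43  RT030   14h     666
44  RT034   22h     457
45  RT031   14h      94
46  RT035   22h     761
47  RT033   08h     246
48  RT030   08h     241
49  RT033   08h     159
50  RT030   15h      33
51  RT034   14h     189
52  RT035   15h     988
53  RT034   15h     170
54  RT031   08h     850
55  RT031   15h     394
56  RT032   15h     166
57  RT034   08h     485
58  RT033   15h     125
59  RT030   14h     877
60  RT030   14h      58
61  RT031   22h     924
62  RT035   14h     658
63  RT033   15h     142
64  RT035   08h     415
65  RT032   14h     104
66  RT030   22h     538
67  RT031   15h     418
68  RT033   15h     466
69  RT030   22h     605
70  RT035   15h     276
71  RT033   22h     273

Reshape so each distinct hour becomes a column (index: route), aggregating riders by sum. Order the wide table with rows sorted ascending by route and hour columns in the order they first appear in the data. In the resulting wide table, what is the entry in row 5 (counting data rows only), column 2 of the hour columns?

614

With rows sorted ascending by route, row 5 is route=RT034. hour columns in first-appearance order: 14h, 08h, 15h, 22h; column 2 is 08h.
Long rows with route=RT034, hour=08h: 111 + 18 + 485 = 614.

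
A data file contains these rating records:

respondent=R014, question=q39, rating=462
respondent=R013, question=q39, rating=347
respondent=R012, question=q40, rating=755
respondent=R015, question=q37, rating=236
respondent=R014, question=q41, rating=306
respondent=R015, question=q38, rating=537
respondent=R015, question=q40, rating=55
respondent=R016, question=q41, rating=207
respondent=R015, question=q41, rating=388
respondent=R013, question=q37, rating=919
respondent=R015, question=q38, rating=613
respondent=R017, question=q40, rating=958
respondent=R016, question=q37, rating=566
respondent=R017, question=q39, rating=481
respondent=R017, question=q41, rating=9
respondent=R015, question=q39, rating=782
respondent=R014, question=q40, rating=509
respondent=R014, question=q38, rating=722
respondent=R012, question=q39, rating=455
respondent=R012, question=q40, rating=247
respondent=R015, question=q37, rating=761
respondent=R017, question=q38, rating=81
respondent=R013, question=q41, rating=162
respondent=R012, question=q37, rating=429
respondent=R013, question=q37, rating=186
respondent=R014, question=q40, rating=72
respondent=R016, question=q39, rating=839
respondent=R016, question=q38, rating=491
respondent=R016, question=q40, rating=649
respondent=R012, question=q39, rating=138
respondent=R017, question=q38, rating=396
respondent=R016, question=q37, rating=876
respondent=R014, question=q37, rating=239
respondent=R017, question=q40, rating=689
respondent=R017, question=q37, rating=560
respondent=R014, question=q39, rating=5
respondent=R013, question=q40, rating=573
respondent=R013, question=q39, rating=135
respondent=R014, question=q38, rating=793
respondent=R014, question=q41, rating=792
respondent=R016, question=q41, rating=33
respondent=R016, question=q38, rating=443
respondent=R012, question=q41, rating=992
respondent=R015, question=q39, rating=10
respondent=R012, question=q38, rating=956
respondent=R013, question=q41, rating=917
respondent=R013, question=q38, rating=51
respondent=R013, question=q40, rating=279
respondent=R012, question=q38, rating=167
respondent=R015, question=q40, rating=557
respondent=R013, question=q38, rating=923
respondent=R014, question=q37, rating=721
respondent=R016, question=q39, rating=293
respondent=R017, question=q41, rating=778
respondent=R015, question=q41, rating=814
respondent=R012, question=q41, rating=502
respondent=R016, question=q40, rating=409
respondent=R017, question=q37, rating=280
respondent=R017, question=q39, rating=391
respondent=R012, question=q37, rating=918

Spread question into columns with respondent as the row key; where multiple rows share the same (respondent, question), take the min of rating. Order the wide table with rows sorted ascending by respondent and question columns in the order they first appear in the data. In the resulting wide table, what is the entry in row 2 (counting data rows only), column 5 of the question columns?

With rows sorted ascending by respondent, row 2 is respondent=R013. question columns in first-appearance order: q39, q40, q37, q41, q38; column 5 is q38.
Long rows with respondent=R013, question=q38: min(51, 923) = 51.

51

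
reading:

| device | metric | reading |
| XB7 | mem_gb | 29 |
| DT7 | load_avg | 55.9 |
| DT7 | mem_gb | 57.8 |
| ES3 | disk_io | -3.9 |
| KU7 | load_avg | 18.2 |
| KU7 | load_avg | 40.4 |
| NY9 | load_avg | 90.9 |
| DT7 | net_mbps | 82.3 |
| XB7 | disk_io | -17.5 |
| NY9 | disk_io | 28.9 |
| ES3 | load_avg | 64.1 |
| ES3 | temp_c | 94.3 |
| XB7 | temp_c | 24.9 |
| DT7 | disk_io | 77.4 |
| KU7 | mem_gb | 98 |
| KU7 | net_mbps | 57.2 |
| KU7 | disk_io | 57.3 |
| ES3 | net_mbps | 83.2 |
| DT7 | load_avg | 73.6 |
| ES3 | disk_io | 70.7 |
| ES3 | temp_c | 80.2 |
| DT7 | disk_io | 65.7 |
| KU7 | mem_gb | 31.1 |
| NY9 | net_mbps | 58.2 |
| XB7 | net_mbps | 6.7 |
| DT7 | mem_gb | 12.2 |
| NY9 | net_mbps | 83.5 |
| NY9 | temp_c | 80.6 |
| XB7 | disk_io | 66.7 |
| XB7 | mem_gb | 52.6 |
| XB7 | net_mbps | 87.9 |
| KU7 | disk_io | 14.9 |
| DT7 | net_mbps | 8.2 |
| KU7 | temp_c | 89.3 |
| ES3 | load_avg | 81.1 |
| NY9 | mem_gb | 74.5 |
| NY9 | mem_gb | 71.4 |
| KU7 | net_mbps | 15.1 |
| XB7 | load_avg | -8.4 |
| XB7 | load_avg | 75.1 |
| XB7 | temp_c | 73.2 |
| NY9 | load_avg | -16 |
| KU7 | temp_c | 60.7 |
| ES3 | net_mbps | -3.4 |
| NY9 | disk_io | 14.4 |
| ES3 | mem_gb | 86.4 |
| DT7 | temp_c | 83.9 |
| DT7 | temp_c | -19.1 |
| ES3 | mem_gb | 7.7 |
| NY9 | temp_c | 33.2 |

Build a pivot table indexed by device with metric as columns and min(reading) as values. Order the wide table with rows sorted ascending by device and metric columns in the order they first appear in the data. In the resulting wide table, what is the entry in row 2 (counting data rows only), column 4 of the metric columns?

With rows sorted ascending by device, row 2 is device=ES3. metric columns in first-appearance order: mem_gb, load_avg, disk_io, net_mbps, temp_c; column 4 is net_mbps.
Long rows with device=ES3, metric=net_mbps: min(83.2, -3.4) = -3.4.

-3.4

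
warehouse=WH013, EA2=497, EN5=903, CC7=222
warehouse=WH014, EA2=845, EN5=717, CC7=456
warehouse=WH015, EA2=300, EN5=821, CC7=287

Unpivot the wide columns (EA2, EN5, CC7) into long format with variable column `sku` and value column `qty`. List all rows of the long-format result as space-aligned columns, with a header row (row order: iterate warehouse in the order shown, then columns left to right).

warehouse  sku  qty
WH013      EA2  497
WH013      EN5  903
WH013      CC7  222
WH014      EA2  845
WH014      EN5  717
WH014      CC7  456
WH015      EA2  300
WH015      EN5  821
WH015      CC7  287

Each (warehouse, column) pair becomes one row: 3 × 3 = 9 rows.
For example, (WH013, EA2) → qty=497.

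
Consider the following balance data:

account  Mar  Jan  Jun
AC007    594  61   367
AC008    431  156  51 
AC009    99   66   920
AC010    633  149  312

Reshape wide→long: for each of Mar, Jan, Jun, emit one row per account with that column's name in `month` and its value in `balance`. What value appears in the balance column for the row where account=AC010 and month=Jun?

312

Unpivoting turns each (account, wide-column) pair into one long row.
The wide cell at row AC010, column Jun holds 312, so the long row (AC010, Jun) has balance=312.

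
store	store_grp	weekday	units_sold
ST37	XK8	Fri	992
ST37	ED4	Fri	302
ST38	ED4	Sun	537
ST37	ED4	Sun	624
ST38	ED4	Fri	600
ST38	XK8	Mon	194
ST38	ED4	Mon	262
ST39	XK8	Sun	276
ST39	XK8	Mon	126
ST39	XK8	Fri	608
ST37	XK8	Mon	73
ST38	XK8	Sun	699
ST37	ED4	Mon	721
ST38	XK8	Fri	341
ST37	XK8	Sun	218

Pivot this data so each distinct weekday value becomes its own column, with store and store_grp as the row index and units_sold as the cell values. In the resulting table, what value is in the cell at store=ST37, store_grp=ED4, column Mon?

Wide layout: rows indexed by store and store_grp, columns are the 3 distinct weekday values (Fri, Sun, Mon).
Cell (store=ST37, store_grp=ED4, weekday=Mon) draws from the long row where store=ST37, store_grp=ED4 and weekday=Mon, which has units_sold=721.

721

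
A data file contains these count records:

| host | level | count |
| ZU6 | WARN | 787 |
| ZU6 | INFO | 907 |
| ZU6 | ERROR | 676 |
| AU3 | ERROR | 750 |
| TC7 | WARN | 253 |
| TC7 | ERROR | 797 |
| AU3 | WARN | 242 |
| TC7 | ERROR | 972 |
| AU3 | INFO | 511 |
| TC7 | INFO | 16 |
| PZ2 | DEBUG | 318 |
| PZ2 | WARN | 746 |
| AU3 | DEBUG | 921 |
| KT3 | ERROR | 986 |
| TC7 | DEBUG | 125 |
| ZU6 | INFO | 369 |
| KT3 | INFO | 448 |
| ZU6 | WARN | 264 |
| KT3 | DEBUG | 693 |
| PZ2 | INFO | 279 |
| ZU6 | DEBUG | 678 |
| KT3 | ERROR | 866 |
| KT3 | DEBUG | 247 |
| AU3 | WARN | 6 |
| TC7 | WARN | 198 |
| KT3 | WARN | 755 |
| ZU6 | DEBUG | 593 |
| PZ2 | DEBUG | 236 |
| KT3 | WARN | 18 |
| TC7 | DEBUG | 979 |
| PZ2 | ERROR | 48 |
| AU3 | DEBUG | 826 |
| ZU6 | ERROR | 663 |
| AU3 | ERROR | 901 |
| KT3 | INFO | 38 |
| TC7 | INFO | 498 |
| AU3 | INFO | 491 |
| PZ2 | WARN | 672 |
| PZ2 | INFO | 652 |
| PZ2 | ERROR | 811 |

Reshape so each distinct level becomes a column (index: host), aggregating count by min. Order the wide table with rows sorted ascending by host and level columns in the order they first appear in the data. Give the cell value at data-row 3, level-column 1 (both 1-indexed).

672

With rows sorted ascending by host, row 3 is host=PZ2. level columns in first-appearance order: WARN, INFO, ERROR, DEBUG; column 1 is WARN.
Long rows with host=PZ2, level=WARN: min(746, 672) = 672.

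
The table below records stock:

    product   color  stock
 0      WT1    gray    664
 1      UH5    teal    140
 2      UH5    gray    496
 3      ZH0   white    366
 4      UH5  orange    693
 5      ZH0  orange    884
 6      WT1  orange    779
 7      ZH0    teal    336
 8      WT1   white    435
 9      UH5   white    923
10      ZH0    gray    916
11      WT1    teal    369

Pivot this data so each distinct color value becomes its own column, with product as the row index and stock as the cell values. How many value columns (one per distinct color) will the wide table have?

4

4 distinct color values: gray, orange, white, teal.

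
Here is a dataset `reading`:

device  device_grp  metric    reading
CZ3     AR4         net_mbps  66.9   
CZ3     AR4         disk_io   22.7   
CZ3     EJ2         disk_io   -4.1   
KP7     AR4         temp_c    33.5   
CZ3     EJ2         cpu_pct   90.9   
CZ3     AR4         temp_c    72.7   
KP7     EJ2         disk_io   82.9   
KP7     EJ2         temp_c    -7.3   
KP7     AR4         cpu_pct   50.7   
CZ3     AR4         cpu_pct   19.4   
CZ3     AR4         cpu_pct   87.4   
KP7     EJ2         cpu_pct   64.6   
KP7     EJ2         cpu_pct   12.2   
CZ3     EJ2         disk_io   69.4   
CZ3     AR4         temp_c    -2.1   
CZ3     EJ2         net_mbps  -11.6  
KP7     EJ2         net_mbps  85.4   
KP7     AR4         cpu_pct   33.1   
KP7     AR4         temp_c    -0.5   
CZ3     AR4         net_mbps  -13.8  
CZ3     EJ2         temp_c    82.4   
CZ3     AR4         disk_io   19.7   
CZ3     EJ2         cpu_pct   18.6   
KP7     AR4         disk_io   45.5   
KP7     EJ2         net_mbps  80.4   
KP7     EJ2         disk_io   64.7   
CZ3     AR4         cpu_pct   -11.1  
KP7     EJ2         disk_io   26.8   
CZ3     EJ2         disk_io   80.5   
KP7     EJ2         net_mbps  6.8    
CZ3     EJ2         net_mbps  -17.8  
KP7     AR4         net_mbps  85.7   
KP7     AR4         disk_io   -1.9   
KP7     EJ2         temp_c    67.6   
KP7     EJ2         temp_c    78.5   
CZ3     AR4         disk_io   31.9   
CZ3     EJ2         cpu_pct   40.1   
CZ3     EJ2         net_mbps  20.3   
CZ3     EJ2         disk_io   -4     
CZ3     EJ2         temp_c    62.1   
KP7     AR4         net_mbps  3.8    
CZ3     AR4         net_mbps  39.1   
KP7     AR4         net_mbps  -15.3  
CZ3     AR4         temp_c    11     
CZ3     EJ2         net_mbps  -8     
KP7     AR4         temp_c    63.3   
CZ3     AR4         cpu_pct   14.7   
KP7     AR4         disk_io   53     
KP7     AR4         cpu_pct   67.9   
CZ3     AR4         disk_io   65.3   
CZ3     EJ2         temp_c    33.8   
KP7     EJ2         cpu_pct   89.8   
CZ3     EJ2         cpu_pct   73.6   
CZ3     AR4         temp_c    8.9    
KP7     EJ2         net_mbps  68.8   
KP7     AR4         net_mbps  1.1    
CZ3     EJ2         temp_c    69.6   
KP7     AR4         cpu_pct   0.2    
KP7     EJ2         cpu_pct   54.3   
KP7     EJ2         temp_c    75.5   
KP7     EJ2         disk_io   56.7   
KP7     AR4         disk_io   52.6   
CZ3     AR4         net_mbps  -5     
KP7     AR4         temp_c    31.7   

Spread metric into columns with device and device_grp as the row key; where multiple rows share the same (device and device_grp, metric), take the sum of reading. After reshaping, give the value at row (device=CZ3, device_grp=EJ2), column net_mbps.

Rows with device=CZ3, device_grp=EJ2 and metric=net_mbps: reading values are -11.6, -17.8, 20.3, -8.
-11.6 + -17.8 + 20.3 + -8 = -17.1.

-17.1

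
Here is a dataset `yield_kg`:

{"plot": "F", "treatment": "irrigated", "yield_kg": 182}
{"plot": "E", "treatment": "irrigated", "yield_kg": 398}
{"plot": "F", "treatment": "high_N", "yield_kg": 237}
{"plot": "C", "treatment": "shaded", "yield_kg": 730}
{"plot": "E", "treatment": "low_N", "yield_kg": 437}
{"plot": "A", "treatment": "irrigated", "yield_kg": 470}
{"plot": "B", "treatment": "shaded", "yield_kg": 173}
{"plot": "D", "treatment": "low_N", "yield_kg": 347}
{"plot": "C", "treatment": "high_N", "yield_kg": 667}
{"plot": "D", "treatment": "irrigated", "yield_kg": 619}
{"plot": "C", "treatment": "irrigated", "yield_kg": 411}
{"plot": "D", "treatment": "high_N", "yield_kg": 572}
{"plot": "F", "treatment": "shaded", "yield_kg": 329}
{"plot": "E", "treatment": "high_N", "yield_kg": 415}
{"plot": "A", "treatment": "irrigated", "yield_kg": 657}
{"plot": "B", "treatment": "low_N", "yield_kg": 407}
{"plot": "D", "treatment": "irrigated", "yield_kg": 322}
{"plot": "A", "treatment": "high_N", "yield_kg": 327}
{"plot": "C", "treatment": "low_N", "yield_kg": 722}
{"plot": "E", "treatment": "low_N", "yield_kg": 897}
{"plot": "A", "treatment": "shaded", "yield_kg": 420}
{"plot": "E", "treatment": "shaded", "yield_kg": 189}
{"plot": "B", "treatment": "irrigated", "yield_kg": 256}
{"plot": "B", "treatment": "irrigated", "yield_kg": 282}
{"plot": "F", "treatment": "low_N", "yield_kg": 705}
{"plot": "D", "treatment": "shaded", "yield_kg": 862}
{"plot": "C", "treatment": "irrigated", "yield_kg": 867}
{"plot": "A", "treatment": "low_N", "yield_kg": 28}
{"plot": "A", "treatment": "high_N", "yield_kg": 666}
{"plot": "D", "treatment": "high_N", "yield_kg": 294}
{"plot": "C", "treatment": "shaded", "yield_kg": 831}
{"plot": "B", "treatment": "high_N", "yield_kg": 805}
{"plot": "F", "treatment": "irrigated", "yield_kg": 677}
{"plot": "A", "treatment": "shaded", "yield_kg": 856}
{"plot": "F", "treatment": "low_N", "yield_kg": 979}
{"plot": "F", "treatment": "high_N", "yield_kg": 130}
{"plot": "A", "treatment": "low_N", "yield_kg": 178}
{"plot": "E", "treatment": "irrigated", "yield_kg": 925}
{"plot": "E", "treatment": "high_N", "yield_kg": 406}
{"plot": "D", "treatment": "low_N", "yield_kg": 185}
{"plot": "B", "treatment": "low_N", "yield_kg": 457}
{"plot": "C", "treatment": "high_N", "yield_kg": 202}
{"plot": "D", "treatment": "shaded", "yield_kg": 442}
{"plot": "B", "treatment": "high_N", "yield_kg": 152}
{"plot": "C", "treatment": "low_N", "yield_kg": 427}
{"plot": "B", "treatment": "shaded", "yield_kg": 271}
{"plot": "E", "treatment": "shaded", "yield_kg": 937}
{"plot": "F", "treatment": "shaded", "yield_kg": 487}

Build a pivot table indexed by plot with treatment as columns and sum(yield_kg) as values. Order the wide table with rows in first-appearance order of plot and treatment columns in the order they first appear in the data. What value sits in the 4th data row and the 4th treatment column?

206

With rows in first-appearance order of plot, row 4 is plot=A. treatment columns in first-appearance order: irrigated, high_N, shaded, low_N; column 4 is low_N.
Long rows with plot=A, treatment=low_N: 28 + 178 = 206.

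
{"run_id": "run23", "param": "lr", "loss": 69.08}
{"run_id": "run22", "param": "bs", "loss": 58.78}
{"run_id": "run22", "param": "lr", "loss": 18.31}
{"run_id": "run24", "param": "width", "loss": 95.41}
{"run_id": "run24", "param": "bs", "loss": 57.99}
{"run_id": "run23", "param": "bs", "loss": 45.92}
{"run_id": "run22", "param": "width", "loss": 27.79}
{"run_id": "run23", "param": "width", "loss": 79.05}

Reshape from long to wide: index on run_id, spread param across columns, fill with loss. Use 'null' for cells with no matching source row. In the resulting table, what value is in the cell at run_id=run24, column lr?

No long-format row has run_id=run24 and param=lr, so the cell is null.

null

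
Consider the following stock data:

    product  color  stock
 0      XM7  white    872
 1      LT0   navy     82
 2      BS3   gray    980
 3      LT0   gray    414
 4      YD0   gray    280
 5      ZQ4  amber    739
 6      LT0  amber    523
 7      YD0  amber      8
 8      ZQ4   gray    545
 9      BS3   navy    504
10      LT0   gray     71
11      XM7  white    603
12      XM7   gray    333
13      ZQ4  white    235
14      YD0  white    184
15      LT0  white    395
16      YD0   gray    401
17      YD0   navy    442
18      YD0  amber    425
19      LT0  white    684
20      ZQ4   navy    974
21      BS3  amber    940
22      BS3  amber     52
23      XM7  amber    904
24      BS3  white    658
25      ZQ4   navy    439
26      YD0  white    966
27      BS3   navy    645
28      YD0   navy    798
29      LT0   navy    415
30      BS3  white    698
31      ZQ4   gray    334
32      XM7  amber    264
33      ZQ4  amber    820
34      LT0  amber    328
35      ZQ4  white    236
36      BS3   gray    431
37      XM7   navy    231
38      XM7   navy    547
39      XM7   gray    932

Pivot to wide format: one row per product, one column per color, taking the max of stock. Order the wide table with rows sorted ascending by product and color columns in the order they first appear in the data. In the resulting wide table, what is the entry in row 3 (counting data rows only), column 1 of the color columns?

872

With rows sorted ascending by product, row 3 is product=XM7. color columns in first-appearance order: white, navy, gray, amber; column 1 is white.
Long rows with product=XM7, color=white: max(872, 603) = 872.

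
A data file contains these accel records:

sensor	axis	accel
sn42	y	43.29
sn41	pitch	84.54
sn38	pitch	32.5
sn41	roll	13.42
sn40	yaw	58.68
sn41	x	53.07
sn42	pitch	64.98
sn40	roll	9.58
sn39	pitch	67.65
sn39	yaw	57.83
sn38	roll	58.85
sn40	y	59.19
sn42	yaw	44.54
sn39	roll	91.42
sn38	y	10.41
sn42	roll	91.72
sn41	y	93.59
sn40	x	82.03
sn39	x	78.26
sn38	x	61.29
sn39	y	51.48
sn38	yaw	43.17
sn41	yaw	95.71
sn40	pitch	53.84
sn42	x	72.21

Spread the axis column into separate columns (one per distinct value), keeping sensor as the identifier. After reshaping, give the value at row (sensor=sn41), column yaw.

95.71

Wide layout: rows indexed by sensor, columns are the 5 distinct axis values (y, pitch, roll, yaw, x).
Cell (sensor=sn41, axis=yaw) draws from the long row where sensor=sn41 and axis=yaw, which has accel=95.71.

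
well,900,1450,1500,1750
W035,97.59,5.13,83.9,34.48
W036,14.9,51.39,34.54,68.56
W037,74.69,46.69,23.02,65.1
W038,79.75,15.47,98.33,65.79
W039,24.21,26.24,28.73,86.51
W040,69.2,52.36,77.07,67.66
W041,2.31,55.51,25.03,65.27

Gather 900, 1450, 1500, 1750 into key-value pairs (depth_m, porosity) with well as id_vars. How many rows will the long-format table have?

28

7 well values × 4 melted columns = 28 rows.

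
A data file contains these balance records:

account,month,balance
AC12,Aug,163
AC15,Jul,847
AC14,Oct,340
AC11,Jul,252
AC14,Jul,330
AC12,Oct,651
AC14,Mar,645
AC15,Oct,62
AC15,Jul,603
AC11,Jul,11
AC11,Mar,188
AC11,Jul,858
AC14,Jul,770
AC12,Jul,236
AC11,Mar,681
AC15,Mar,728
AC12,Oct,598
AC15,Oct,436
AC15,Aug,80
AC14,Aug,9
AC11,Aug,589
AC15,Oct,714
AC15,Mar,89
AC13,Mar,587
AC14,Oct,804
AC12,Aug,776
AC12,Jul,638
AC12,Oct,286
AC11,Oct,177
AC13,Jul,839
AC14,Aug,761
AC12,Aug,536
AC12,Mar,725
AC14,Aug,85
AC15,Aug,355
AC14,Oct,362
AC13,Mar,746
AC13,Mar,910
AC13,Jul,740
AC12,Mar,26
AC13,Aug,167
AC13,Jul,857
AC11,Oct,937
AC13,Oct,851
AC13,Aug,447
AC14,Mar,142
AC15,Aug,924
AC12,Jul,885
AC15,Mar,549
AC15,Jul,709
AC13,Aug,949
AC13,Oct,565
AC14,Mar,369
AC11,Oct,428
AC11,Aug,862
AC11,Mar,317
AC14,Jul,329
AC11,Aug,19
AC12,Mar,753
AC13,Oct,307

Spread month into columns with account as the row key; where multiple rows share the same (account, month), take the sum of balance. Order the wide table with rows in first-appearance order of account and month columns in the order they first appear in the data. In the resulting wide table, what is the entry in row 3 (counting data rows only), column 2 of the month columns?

1429

With rows in first-appearance order of account, row 3 is account=AC14. month columns in first-appearance order: Aug, Jul, Oct, Mar; column 2 is Jul.
Long rows with account=AC14, month=Jul: 330 + 770 + 329 = 1429.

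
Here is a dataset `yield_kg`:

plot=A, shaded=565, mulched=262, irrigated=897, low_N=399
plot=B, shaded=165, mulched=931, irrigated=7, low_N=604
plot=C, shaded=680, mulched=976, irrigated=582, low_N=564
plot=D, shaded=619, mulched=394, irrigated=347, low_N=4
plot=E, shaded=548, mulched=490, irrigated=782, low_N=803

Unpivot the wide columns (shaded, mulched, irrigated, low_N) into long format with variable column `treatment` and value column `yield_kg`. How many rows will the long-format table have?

20

5 plot values × 4 melted columns = 20 rows.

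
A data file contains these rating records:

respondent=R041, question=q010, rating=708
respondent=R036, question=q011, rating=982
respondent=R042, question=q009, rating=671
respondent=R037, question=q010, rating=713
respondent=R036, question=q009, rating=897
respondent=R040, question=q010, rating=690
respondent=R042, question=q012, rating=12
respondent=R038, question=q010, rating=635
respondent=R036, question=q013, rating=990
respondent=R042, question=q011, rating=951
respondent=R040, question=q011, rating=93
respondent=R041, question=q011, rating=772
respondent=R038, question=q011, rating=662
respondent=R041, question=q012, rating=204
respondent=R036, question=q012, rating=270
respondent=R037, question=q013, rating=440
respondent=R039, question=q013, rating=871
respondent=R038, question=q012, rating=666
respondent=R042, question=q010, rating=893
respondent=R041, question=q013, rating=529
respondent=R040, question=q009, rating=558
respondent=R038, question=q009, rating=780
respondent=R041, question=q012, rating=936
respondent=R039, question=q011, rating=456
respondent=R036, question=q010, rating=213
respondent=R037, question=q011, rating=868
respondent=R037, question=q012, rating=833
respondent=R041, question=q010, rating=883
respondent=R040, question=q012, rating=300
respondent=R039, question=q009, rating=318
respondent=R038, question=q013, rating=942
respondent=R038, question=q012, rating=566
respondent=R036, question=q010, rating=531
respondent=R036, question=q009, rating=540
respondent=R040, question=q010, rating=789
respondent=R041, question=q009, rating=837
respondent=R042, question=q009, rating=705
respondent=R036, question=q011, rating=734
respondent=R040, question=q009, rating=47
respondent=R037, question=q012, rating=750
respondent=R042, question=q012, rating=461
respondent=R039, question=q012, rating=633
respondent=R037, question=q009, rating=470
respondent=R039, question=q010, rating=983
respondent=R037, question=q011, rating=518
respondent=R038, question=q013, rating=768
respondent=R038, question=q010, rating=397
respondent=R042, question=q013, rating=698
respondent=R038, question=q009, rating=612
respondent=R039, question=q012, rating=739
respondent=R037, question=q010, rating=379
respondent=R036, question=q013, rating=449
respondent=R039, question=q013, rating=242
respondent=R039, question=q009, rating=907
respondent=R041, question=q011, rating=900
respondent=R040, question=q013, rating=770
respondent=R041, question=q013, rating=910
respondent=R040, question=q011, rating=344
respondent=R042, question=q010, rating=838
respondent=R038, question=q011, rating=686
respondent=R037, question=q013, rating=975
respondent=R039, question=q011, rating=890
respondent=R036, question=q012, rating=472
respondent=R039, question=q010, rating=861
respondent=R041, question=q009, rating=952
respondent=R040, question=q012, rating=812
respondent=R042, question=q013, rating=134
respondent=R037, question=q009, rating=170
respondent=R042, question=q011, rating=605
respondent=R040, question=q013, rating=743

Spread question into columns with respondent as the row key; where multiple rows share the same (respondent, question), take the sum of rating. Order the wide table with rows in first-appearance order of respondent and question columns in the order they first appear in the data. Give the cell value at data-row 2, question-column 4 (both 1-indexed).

742

With rows in first-appearance order of respondent, row 2 is respondent=R036. question columns in first-appearance order: q010, q011, q009, q012, q013; column 4 is q012.
Long rows with respondent=R036, question=q012: 270 + 472 = 742.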